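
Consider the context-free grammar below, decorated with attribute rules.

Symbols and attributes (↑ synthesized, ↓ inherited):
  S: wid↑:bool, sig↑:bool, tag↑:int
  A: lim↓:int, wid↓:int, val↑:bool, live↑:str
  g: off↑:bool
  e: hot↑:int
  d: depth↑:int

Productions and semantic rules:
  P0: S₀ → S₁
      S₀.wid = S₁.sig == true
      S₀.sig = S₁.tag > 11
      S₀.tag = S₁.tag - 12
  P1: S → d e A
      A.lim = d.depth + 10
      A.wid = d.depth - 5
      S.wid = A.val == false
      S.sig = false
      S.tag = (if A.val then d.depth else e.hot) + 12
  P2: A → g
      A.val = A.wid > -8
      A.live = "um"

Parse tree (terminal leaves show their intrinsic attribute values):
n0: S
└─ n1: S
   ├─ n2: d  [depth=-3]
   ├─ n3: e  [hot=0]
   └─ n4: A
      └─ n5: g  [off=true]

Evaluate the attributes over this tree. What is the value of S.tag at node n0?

0

1. n2.depth = -3  [terminal]
2. n3.hot = 0  [terminal]
3. n4.lim = 7  [d.depth + 10]
4. n4.wid = -8  [d.depth - 5]
5. n5.off = true  [terminal]
6. n4.val = false  [A.wid > -8]
7. n4.live = "um"  ["um"]
8. n1.wid = true  [A.val == false]
9. n1.sig = false  [false]
10. n1.tag = 12  [(if A.val then d.depth else e.hot) + 12]
11. n0.wid = false  [S₁.sig == true]
12. n0.sig = true  [S₁.tag > 11]
13. n0.tag = 0  [S₁.tag - 12]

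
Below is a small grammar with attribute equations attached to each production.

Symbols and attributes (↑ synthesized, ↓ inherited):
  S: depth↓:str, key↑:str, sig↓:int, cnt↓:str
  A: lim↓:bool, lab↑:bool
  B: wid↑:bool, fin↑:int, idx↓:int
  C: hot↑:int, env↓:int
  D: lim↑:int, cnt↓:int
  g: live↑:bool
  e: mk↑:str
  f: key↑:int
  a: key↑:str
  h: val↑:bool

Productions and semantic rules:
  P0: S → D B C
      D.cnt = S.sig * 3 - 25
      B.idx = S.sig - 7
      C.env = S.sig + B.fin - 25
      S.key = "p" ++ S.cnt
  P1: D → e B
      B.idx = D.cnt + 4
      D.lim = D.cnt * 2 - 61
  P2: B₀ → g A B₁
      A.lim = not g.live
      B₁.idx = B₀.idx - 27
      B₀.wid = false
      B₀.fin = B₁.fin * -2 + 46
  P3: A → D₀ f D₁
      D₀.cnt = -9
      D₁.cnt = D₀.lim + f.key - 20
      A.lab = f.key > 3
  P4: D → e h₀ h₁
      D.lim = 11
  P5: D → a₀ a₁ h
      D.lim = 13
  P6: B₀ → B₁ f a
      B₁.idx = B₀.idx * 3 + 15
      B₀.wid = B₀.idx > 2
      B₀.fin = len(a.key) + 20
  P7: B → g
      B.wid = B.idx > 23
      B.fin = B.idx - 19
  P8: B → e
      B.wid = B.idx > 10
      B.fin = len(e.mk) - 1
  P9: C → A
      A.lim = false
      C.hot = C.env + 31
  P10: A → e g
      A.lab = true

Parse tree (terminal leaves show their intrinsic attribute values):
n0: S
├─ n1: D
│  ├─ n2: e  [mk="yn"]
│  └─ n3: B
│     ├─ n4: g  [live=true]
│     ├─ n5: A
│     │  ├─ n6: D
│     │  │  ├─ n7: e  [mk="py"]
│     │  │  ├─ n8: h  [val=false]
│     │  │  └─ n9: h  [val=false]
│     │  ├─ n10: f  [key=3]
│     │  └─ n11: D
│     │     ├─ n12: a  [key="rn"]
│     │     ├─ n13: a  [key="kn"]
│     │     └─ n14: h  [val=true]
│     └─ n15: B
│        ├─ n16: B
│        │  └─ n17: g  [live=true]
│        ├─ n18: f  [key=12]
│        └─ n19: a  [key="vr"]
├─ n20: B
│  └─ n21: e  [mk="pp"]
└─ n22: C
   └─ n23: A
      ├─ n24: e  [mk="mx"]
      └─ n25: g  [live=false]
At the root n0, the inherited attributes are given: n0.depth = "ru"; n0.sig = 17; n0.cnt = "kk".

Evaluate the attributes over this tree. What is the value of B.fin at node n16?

1. n0.depth = "ru"  [given at root]
2. n0.sig = 17  [given at root]
3. n0.cnt = "kk"  [given at root]
4. n1.cnt = 26  [S.sig * 3 - 25]
5. n2.mk = "yn"  [terminal]
6. n3.idx = 30  [D.cnt + 4]
7. n4.live = true  [terminal]
8. n5.lim = false  [not g.live]
9. n6.cnt = -9  [-9]
10. n7.mk = "py"  [terminal]
11. n8.val = false  [terminal]
12. n9.val = false  [terminal]
13. n6.lim = 11  [11]
14. n10.key = 3  [terminal]
15. n11.cnt = -6  [D₀.lim + f.key - 20]
16. n12.key = "rn"  [terminal]
17. n13.key = "kn"  [terminal]
18. n14.val = true  [terminal]
19. n11.lim = 13  [13]
20. n5.lab = false  [f.key > 3]
21. n15.idx = 3  [B₀.idx - 27]
22. n16.idx = 24  [B₀.idx * 3 + 15]
23. n17.live = true  [terminal]
24. n16.wid = true  [B.idx > 23]
25. n16.fin = 5  [B.idx - 19]
26. n18.key = 12  [terminal]
27. n19.key = "vr"  [terminal]
28. n15.wid = true  [B₀.idx > 2]
29. n15.fin = 22  [len(a.key) + 20]
30. n3.wid = false  [false]
31. n3.fin = 2  [B₁.fin * -2 + 46]
32. n1.lim = -9  [D.cnt * 2 - 61]
33. n20.idx = 10  [S.sig - 7]
34. n21.mk = "pp"  [terminal]
35. n20.wid = false  [B.idx > 10]
36. n20.fin = 1  [len(e.mk) - 1]
37. n22.env = -7  [S.sig + B.fin - 25]
38. n23.lim = false  [false]
39. n24.mk = "mx"  [terminal]
40. n25.live = false  [terminal]
41. n23.lab = true  [true]
42. n22.hot = 24  [C.env + 31]
43. n0.key = "pkk"  ["p" ++ S.cnt]

5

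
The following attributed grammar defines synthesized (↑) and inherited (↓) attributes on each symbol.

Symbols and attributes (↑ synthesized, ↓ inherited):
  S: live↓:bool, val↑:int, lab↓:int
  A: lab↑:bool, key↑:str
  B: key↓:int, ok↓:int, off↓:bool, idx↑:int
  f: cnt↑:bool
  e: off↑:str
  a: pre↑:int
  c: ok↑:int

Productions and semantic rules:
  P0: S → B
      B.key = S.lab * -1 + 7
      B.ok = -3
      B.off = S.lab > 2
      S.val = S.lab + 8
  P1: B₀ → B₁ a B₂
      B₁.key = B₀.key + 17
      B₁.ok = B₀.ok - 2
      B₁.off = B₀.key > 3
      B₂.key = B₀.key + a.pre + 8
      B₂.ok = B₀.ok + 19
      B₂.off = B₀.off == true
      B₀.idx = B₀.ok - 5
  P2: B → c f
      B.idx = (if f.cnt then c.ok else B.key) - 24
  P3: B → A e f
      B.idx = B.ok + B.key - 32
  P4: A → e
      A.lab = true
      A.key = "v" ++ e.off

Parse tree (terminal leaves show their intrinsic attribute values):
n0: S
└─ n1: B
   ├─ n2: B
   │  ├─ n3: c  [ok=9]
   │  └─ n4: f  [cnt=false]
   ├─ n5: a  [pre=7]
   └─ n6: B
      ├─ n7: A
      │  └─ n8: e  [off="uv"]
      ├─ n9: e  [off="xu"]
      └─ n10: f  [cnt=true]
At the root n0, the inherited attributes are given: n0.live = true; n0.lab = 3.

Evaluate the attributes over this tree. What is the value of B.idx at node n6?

1. n0.live = true  [given at root]
2. n0.lab = 3  [given at root]
3. n1.key = 4  [S.lab * -1 + 7]
4. n1.ok = -3  [-3]
5. n1.off = true  [S.lab > 2]
6. n2.key = 21  [B₀.key + 17]
7. n2.ok = -5  [B₀.ok - 2]
8. n2.off = true  [B₀.key > 3]
9. n3.ok = 9  [terminal]
10. n4.cnt = false  [terminal]
11. n2.idx = -3  [(if f.cnt then c.ok else B.key) - 24]
12. n5.pre = 7  [terminal]
13. n6.key = 19  [B₀.key + a.pre + 8]
14. n6.ok = 16  [B₀.ok + 19]
15. n6.off = true  [B₀.off == true]
16. n8.off = "uv"  [terminal]
17. n7.lab = true  [true]
18. n7.key = "vuv"  ["v" ++ e.off]
19. n9.off = "xu"  [terminal]
20. n10.cnt = true  [terminal]
21. n6.idx = 3  [B.ok + B.key - 32]
22. n1.idx = -8  [B₀.ok - 5]
23. n0.val = 11  [S.lab + 8]

3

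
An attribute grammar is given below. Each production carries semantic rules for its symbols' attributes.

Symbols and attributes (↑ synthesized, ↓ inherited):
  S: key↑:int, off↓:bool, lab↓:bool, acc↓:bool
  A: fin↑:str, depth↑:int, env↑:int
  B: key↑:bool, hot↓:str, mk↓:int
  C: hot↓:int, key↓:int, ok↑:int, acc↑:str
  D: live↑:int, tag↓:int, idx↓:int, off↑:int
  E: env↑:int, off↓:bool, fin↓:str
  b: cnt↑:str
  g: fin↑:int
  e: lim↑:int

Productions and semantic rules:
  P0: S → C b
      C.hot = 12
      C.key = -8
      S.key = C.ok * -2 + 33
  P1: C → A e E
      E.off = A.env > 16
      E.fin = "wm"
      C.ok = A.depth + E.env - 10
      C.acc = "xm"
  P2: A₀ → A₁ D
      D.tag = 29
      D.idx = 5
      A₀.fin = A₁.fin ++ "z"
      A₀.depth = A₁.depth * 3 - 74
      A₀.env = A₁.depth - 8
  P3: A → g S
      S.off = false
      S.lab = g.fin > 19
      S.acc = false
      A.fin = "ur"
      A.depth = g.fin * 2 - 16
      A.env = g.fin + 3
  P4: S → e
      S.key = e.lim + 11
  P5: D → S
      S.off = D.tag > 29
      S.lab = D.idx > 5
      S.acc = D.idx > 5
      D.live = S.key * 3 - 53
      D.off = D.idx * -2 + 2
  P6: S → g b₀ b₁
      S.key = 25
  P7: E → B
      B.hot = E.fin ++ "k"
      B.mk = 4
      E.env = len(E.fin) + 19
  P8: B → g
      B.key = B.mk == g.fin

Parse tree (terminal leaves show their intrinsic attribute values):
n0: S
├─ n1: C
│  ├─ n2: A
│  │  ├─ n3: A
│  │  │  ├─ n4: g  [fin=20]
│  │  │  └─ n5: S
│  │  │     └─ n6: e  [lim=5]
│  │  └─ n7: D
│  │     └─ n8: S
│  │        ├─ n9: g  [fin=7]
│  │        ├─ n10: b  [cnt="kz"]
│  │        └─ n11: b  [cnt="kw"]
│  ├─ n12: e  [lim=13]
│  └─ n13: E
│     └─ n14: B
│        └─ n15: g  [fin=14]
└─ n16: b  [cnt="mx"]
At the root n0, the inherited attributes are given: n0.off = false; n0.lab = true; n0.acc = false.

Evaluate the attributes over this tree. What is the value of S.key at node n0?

15

1. n0.off = false  [given at root]
2. n0.lab = true  [given at root]
3. n0.acc = false  [given at root]
4. n1.hot = 12  [12]
5. n1.key = -8  [-8]
6. n4.fin = 20  [terminal]
7. n5.off = false  [false]
8. n5.lab = true  [g.fin > 19]
9. n5.acc = false  [false]
10. n6.lim = 5  [terminal]
11. n5.key = 16  [e.lim + 11]
12. n3.fin = "ur"  ["ur"]
13. n3.depth = 24  [g.fin * 2 - 16]
14. n3.env = 23  [g.fin + 3]
15. n7.tag = 29  [29]
16. n7.idx = 5  [5]
17. n8.off = false  [D.tag > 29]
18. n8.lab = false  [D.idx > 5]
19. n8.acc = false  [D.idx > 5]
20. n9.fin = 7  [terminal]
21. n10.cnt = "kz"  [terminal]
22. n11.cnt = "kw"  [terminal]
23. n8.key = 25  [25]
24. n7.live = 22  [S.key * 3 - 53]
25. n7.off = -8  [D.idx * -2 + 2]
26. n2.fin = "urz"  [A₁.fin ++ "z"]
27. n2.depth = -2  [A₁.depth * 3 - 74]
28. n2.env = 16  [A₁.depth - 8]
29. n12.lim = 13  [terminal]
30. n13.off = false  [A.env > 16]
31. n13.fin = "wm"  ["wm"]
32. n14.hot = "wmk"  [E.fin ++ "k"]
33. n14.mk = 4  [4]
34. n15.fin = 14  [terminal]
35. n14.key = false  [B.mk == g.fin]
36. n13.env = 21  [len(E.fin) + 19]
37. n1.ok = 9  [A.depth + E.env - 10]
38. n1.acc = "xm"  ["xm"]
39. n16.cnt = "mx"  [terminal]
40. n0.key = 15  [C.ok * -2 + 33]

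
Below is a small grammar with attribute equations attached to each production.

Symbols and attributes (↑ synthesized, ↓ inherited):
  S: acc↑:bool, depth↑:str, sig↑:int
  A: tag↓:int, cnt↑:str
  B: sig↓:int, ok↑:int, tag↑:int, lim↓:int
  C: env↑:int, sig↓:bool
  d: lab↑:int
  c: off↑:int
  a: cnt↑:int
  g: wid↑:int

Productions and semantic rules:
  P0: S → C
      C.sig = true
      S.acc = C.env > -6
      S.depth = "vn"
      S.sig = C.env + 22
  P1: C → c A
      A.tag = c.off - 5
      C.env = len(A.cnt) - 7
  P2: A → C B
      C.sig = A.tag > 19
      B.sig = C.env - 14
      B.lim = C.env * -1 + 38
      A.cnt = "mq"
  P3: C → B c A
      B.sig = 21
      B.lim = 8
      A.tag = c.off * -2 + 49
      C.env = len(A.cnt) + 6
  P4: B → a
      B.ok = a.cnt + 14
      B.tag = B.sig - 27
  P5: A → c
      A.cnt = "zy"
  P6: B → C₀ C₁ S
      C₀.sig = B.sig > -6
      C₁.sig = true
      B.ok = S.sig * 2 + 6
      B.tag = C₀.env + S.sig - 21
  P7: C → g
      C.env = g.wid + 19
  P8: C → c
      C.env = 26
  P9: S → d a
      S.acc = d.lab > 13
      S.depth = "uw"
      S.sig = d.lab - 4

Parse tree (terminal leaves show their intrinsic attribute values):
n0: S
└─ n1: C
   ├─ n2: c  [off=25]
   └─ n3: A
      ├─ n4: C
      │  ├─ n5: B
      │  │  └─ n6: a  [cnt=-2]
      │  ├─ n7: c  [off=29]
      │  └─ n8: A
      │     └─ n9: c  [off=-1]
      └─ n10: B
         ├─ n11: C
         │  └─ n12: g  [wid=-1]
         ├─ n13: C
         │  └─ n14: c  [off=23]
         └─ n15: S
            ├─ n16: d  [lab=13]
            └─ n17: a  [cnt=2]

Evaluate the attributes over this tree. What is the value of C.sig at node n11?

false

1. n1.sig = true  [true]
2. n2.off = 25  [terminal]
3. n3.tag = 20  [c.off - 5]
4. n4.sig = true  [A.tag > 19]
5. n5.sig = 21  [21]
6. n5.lim = 8  [8]
7. n6.cnt = -2  [terminal]
8. n5.ok = 12  [a.cnt + 14]
9. n5.tag = -6  [B.sig - 27]
10. n7.off = 29  [terminal]
11. n8.tag = -9  [c.off * -2 + 49]
12. n9.off = -1  [terminal]
13. n8.cnt = "zy"  ["zy"]
14. n4.env = 8  [len(A.cnt) + 6]
15. n10.sig = -6  [C.env - 14]
16. n10.lim = 30  [C.env * -1 + 38]
17. n11.sig = false  [B.sig > -6]
18. n12.wid = -1  [terminal]
19. n11.env = 18  [g.wid + 19]
20. n13.sig = true  [true]
21. n14.off = 23  [terminal]
22. n13.env = 26  [26]
23. n16.lab = 13  [terminal]
24. n17.cnt = 2  [terminal]
25. n15.acc = false  [d.lab > 13]
26. n15.depth = "uw"  ["uw"]
27. n15.sig = 9  [d.lab - 4]
28. n10.ok = 24  [S.sig * 2 + 6]
29. n10.tag = 6  [C₀.env + S.sig - 21]
30. n3.cnt = "mq"  ["mq"]
31. n1.env = -5  [len(A.cnt) - 7]
32. n0.acc = true  [C.env > -6]
33. n0.depth = "vn"  ["vn"]
34. n0.sig = 17  [C.env + 22]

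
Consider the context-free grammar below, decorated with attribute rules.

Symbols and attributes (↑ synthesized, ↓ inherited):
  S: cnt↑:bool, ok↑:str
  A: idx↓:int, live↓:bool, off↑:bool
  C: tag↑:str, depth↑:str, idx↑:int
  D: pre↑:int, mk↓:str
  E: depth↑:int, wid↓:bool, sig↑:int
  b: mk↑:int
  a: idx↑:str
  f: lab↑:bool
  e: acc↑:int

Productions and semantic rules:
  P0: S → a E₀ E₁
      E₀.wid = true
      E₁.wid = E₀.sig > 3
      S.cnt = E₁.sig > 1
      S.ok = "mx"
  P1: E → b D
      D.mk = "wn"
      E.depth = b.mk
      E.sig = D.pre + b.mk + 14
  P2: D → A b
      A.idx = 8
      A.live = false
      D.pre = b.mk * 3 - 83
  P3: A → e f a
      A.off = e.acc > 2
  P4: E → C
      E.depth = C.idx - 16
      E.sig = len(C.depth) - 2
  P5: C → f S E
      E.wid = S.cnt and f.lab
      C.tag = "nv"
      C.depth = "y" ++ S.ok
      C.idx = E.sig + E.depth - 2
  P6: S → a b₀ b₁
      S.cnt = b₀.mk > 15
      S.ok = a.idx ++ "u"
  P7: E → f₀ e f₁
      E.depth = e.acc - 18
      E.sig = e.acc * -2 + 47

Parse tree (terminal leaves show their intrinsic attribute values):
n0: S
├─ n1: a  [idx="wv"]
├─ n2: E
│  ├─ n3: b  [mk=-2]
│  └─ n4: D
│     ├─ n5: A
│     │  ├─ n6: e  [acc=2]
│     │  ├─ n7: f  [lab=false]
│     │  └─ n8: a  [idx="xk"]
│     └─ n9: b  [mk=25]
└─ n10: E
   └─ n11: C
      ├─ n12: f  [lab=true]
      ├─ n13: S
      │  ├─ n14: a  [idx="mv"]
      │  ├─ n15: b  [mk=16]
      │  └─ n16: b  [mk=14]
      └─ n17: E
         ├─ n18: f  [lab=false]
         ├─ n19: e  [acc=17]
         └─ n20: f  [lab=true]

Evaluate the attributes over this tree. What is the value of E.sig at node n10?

2

1. n1.idx = "wv"  [terminal]
2. n2.wid = true  [true]
3. n3.mk = -2  [terminal]
4. n4.mk = "wn"  ["wn"]
5. n5.idx = 8  [8]
6. n5.live = false  [false]
7. n6.acc = 2  [terminal]
8. n7.lab = false  [terminal]
9. n8.idx = "xk"  [terminal]
10. n5.off = false  [e.acc > 2]
11. n9.mk = 25  [terminal]
12. n4.pre = -8  [b.mk * 3 - 83]
13. n2.depth = -2  [b.mk]
14. n2.sig = 4  [D.pre + b.mk + 14]
15. n10.wid = true  [E₀.sig > 3]
16. n12.lab = true  [terminal]
17. n14.idx = "mv"  [terminal]
18. n15.mk = 16  [terminal]
19. n16.mk = 14  [terminal]
20. n13.cnt = true  [b₀.mk > 15]
21. n13.ok = "mvu"  [a.idx ++ "u"]
22. n17.wid = true  [S.cnt and f.lab]
23. n18.lab = false  [terminal]
24. n19.acc = 17  [terminal]
25. n20.lab = true  [terminal]
26. n17.depth = -1  [e.acc - 18]
27. n17.sig = 13  [e.acc * -2 + 47]
28. n11.tag = "nv"  ["nv"]
29. n11.depth = "ymvu"  ["y" ++ S.ok]
30. n11.idx = 10  [E.sig + E.depth - 2]
31. n10.depth = -6  [C.idx - 16]
32. n10.sig = 2  [len(C.depth) - 2]
33. n0.cnt = true  [E₁.sig > 1]
34. n0.ok = "mx"  ["mx"]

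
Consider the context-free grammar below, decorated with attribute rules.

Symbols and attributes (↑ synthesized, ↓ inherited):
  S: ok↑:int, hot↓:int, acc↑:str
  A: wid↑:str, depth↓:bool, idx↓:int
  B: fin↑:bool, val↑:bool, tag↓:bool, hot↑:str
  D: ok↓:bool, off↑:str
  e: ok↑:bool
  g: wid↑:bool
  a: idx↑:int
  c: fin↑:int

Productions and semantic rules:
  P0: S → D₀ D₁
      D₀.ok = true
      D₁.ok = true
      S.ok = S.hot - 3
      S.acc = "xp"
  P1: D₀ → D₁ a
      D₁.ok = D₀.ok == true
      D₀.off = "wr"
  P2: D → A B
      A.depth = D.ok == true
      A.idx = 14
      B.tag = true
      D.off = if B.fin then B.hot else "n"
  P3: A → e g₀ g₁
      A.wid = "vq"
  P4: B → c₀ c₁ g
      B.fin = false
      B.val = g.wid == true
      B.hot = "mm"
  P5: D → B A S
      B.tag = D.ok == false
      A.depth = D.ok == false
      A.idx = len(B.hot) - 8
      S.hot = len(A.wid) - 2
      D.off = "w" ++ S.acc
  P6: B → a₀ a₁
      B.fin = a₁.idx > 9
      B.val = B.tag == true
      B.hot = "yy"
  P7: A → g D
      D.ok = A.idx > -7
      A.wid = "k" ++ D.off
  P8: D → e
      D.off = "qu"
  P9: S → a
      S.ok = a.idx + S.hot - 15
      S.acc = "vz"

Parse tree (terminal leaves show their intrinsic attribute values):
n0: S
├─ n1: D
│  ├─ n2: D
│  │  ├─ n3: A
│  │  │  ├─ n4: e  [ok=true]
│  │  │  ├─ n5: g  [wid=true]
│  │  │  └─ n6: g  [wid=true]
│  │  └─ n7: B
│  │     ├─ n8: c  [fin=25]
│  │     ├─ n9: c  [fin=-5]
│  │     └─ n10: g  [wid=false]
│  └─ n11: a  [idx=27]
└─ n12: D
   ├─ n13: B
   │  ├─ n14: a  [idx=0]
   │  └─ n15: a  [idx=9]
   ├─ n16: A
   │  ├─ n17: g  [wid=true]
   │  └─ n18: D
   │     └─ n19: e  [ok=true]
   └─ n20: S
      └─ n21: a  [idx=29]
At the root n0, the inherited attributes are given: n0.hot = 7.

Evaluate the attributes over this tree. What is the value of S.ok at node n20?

15

1. n0.hot = 7  [given at root]
2. n1.ok = true  [true]
3. n2.ok = true  [D₀.ok == true]
4. n3.depth = true  [D.ok == true]
5. n3.idx = 14  [14]
6. n4.ok = true  [terminal]
7. n5.wid = true  [terminal]
8. n6.wid = true  [terminal]
9. n3.wid = "vq"  ["vq"]
10. n7.tag = true  [true]
11. n8.fin = 25  [terminal]
12. n9.fin = -5  [terminal]
13. n10.wid = false  [terminal]
14. n7.fin = false  [false]
15. n7.val = false  [g.wid == true]
16. n7.hot = "mm"  ["mm"]
17. n2.off = "n"  [if B.fin then B.hot else "n"]
18. n11.idx = 27  [terminal]
19. n1.off = "wr"  ["wr"]
20. n12.ok = true  [true]
21. n13.tag = false  [D.ok == false]
22. n14.idx = 0  [terminal]
23. n15.idx = 9  [terminal]
24. n13.fin = false  [a₁.idx > 9]
25. n13.val = false  [B.tag == true]
26. n13.hot = "yy"  ["yy"]
27. n16.depth = false  [D.ok == false]
28. n16.idx = -6  [len(B.hot) - 8]
29. n17.wid = true  [terminal]
30. n18.ok = true  [A.idx > -7]
31. n19.ok = true  [terminal]
32. n18.off = "qu"  ["qu"]
33. n16.wid = "kqu"  ["k" ++ D.off]
34. n20.hot = 1  [len(A.wid) - 2]
35. n21.idx = 29  [terminal]
36. n20.ok = 15  [a.idx + S.hot - 15]
37. n20.acc = "vz"  ["vz"]
38. n12.off = "wvz"  ["w" ++ S.acc]
39. n0.ok = 4  [S.hot - 3]
40. n0.acc = "xp"  ["xp"]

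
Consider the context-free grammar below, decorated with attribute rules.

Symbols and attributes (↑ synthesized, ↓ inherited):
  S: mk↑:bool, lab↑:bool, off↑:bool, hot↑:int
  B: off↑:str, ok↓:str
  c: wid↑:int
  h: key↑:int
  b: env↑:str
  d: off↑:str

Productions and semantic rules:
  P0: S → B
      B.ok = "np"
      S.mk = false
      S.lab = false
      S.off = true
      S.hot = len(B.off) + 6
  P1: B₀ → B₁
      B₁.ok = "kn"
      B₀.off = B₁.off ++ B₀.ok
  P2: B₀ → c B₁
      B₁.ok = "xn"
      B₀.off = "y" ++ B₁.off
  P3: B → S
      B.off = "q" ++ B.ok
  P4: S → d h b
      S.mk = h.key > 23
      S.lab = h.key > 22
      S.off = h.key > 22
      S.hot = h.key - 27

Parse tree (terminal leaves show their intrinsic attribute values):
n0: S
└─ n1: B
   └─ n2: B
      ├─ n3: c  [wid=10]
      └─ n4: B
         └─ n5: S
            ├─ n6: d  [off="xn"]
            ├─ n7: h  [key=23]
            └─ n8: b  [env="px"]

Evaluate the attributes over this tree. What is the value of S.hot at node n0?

12

1. n1.ok = "np"  ["np"]
2. n2.ok = "kn"  ["kn"]
3. n3.wid = 10  [terminal]
4. n4.ok = "xn"  ["xn"]
5. n6.off = "xn"  [terminal]
6. n7.key = 23  [terminal]
7. n8.env = "px"  [terminal]
8. n5.mk = false  [h.key > 23]
9. n5.lab = true  [h.key > 22]
10. n5.off = true  [h.key > 22]
11. n5.hot = -4  [h.key - 27]
12. n4.off = "qxn"  ["q" ++ B.ok]
13. n2.off = "yqxn"  ["y" ++ B₁.off]
14. n1.off = "yqxnnp"  [B₁.off ++ B₀.ok]
15. n0.mk = false  [false]
16. n0.lab = false  [false]
17. n0.off = true  [true]
18. n0.hot = 12  [len(B.off) + 6]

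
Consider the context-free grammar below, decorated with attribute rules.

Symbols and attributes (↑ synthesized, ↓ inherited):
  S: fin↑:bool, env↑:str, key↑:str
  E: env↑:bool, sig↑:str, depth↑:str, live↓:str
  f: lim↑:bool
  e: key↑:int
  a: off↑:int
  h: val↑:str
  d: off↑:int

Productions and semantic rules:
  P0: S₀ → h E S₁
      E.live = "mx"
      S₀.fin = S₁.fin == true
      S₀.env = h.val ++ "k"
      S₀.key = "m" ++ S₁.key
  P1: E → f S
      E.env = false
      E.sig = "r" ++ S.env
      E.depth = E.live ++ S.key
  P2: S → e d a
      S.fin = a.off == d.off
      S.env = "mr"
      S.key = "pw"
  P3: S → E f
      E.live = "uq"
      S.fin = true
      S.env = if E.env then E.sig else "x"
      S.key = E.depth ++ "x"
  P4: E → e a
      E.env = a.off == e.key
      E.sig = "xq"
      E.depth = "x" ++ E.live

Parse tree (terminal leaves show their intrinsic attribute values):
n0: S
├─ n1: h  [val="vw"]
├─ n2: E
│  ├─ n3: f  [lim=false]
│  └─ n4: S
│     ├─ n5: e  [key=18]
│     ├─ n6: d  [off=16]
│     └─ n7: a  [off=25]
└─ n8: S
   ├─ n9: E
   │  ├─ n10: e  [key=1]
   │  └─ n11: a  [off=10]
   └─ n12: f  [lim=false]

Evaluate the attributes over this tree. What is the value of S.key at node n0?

1. n1.val = "vw"  [terminal]
2. n2.live = "mx"  ["mx"]
3. n3.lim = false  [terminal]
4. n5.key = 18  [terminal]
5. n6.off = 16  [terminal]
6. n7.off = 25  [terminal]
7. n4.fin = false  [a.off == d.off]
8. n4.env = "mr"  ["mr"]
9. n4.key = "pw"  ["pw"]
10. n2.env = false  [false]
11. n2.sig = "rmr"  ["r" ++ S.env]
12. n2.depth = "mxpw"  [E.live ++ S.key]
13. n9.live = "uq"  ["uq"]
14. n10.key = 1  [terminal]
15. n11.off = 10  [terminal]
16. n9.env = false  [a.off == e.key]
17. n9.sig = "xq"  ["xq"]
18. n9.depth = "xuq"  ["x" ++ E.live]
19. n12.lim = false  [terminal]
20. n8.fin = true  [true]
21. n8.env = "x"  [if E.env then E.sig else "x"]
22. n8.key = "xuqx"  [E.depth ++ "x"]
23. n0.fin = true  [S₁.fin == true]
24. n0.env = "vwk"  [h.val ++ "k"]
25. n0.key = "mxuqx"  ["m" ++ S₁.key]

"mxuqx"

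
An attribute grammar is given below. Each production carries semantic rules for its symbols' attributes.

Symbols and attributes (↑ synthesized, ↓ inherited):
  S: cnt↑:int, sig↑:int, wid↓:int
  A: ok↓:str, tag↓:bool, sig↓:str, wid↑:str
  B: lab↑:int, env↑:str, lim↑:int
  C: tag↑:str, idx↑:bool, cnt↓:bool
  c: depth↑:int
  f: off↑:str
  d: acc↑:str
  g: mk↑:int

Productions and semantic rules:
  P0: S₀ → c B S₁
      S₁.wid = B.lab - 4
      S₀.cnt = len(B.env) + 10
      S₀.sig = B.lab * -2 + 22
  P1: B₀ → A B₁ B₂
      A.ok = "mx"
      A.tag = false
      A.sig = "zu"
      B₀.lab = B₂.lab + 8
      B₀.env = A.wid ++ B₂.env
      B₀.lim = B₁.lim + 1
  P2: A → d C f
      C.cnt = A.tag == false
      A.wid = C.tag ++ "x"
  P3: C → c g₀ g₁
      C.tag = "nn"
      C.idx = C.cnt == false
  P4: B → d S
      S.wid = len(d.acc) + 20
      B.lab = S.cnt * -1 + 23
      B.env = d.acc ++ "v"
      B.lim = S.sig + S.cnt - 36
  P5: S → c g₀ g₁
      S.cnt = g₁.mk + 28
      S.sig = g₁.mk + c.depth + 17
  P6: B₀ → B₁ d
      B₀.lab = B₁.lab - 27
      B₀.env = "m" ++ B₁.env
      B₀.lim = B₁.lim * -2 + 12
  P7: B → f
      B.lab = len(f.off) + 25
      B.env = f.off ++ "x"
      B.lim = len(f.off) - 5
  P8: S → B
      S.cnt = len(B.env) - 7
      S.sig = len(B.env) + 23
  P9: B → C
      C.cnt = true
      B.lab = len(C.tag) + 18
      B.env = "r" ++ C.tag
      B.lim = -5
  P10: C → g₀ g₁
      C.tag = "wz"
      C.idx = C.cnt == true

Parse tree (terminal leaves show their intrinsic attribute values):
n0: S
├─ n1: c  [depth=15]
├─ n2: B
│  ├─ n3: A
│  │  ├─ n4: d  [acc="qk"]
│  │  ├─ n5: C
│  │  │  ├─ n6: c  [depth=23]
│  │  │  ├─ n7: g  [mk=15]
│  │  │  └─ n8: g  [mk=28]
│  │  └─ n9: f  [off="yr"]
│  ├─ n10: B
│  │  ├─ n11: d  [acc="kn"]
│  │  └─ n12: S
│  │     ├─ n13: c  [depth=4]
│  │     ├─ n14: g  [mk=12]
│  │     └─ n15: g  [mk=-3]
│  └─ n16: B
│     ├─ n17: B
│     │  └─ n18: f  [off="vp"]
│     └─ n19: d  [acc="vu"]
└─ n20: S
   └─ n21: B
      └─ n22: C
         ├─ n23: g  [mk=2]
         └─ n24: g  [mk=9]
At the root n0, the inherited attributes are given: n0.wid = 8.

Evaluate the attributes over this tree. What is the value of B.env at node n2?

"nnxmvpx"

1. n0.wid = 8  [given at root]
2. n1.depth = 15  [terminal]
3. n3.ok = "mx"  ["mx"]
4. n3.tag = false  [false]
5. n3.sig = "zu"  ["zu"]
6. n4.acc = "qk"  [terminal]
7. n5.cnt = true  [A.tag == false]
8. n6.depth = 23  [terminal]
9. n7.mk = 15  [terminal]
10. n8.mk = 28  [terminal]
11. n5.tag = "nn"  ["nn"]
12. n5.idx = false  [C.cnt == false]
13. n9.off = "yr"  [terminal]
14. n3.wid = "nnx"  [C.tag ++ "x"]
15. n11.acc = "kn"  [terminal]
16. n12.wid = 22  [len(d.acc) + 20]
17. n13.depth = 4  [terminal]
18. n14.mk = 12  [terminal]
19. n15.mk = -3  [terminal]
20. n12.cnt = 25  [g₁.mk + 28]
21. n12.sig = 18  [g₁.mk + c.depth + 17]
22. n10.lab = -2  [S.cnt * -1 + 23]
23. n10.env = "knv"  [d.acc ++ "v"]
24. n10.lim = 7  [S.sig + S.cnt - 36]
25. n18.off = "vp"  [terminal]
26. n17.lab = 27  [len(f.off) + 25]
27. n17.env = "vpx"  [f.off ++ "x"]
28. n17.lim = -3  [len(f.off) - 5]
29. n19.acc = "vu"  [terminal]
30. n16.lab = 0  [B₁.lab - 27]
31. n16.env = "mvpx"  ["m" ++ B₁.env]
32. n16.lim = 18  [B₁.lim * -2 + 12]
33. n2.lab = 8  [B₂.lab + 8]
34. n2.env = "nnxmvpx"  [A.wid ++ B₂.env]
35. n2.lim = 8  [B₁.lim + 1]
36. n20.wid = 4  [B.lab - 4]
37. n22.cnt = true  [true]
38. n23.mk = 2  [terminal]
39. n24.mk = 9  [terminal]
40. n22.tag = "wz"  ["wz"]
41. n22.idx = true  [C.cnt == true]
42. n21.lab = 20  [len(C.tag) + 18]
43. n21.env = "rwz"  ["r" ++ C.tag]
44. n21.lim = -5  [-5]
45. n20.cnt = -4  [len(B.env) - 7]
46. n20.sig = 26  [len(B.env) + 23]
47. n0.cnt = 17  [len(B.env) + 10]
48. n0.sig = 6  [B.lab * -2 + 22]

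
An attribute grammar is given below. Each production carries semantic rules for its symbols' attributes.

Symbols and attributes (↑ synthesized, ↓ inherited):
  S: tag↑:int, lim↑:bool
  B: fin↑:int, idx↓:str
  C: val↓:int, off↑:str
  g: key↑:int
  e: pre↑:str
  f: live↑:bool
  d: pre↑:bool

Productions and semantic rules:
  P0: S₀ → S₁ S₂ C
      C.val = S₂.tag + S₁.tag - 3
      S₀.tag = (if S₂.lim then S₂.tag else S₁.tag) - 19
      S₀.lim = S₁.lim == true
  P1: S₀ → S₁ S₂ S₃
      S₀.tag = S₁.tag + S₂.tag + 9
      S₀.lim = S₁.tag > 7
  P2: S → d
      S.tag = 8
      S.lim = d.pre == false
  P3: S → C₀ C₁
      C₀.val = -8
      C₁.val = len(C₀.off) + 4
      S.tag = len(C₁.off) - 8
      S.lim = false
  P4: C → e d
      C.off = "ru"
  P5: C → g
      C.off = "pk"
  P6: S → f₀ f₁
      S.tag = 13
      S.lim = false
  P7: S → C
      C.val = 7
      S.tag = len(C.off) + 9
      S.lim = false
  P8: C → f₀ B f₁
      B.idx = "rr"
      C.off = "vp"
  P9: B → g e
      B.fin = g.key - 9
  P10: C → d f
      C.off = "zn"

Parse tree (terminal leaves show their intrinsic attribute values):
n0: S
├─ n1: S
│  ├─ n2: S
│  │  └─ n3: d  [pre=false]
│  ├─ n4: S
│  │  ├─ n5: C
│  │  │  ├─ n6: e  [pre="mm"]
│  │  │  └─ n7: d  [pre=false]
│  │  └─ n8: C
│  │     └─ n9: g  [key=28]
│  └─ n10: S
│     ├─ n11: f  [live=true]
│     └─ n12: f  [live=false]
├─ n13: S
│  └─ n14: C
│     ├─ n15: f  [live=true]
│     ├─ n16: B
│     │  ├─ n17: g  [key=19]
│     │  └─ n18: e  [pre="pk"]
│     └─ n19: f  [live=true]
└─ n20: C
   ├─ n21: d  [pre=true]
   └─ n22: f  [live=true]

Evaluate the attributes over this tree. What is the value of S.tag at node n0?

-8

1. n3.pre = false  [terminal]
2. n2.tag = 8  [8]
3. n2.lim = true  [d.pre == false]
4. n5.val = -8  [-8]
5. n6.pre = "mm"  [terminal]
6. n7.pre = false  [terminal]
7. n5.off = "ru"  ["ru"]
8. n8.val = 6  [len(C₀.off) + 4]
9. n9.key = 28  [terminal]
10. n8.off = "pk"  ["pk"]
11. n4.tag = -6  [len(C₁.off) - 8]
12. n4.lim = false  [false]
13. n11.live = true  [terminal]
14. n12.live = false  [terminal]
15. n10.tag = 13  [13]
16. n10.lim = false  [false]
17. n1.tag = 11  [S₁.tag + S₂.tag + 9]
18. n1.lim = true  [S₁.tag > 7]
19. n14.val = 7  [7]
20. n15.live = true  [terminal]
21. n16.idx = "rr"  ["rr"]
22. n17.key = 19  [terminal]
23. n18.pre = "pk"  [terminal]
24. n16.fin = 10  [g.key - 9]
25. n19.live = true  [terminal]
26. n14.off = "vp"  ["vp"]
27. n13.tag = 11  [len(C.off) + 9]
28. n13.lim = false  [false]
29. n20.val = 19  [S₂.tag + S₁.tag - 3]
30. n21.pre = true  [terminal]
31. n22.live = true  [terminal]
32. n20.off = "zn"  ["zn"]
33. n0.tag = -8  [(if S₂.lim then S₂.tag else S₁.tag) - 19]
34. n0.lim = true  [S₁.lim == true]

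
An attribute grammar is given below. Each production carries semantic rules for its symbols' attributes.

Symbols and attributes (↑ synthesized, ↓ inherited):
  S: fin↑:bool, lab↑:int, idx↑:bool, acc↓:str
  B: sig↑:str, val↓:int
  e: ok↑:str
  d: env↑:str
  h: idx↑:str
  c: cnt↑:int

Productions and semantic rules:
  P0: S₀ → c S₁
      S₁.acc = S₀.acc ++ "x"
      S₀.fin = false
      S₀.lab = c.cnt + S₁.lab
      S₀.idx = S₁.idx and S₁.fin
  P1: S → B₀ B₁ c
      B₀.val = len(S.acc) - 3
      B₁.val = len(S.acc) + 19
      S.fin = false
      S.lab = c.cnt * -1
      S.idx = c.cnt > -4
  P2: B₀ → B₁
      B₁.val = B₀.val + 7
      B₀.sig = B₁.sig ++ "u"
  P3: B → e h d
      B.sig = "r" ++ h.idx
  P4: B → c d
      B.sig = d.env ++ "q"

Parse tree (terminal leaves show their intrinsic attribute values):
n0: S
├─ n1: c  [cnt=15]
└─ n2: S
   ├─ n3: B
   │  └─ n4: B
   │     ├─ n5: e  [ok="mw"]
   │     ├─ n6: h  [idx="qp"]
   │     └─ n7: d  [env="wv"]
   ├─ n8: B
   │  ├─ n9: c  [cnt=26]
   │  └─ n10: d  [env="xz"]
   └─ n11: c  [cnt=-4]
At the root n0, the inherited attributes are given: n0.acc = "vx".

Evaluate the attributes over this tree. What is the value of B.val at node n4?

1. n0.acc = "vx"  [given at root]
2. n1.cnt = 15  [terminal]
3. n2.acc = "vxx"  [S₀.acc ++ "x"]
4. n3.val = 0  [len(S.acc) - 3]
5. n4.val = 7  [B₀.val + 7]
6. n5.ok = "mw"  [terminal]
7. n6.idx = "qp"  [terminal]
8. n7.env = "wv"  [terminal]
9. n4.sig = "rqp"  ["r" ++ h.idx]
10. n3.sig = "rqpu"  [B₁.sig ++ "u"]
11. n8.val = 22  [len(S.acc) + 19]
12. n9.cnt = 26  [terminal]
13. n10.env = "xz"  [terminal]
14. n8.sig = "xzq"  [d.env ++ "q"]
15. n11.cnt = -4  [terminal]
16. n2.fin = false  [false]
17. n2.lab = 4  [c.cnt * -1]
18. n2.idx = false  [c.cnt > -4]
19. n0.fin = false  [false]
20. n0.lab = 19  [c.cnt + S₁.lab]
21. n0.idx = false  [S₁.idx and S₁.fin]

7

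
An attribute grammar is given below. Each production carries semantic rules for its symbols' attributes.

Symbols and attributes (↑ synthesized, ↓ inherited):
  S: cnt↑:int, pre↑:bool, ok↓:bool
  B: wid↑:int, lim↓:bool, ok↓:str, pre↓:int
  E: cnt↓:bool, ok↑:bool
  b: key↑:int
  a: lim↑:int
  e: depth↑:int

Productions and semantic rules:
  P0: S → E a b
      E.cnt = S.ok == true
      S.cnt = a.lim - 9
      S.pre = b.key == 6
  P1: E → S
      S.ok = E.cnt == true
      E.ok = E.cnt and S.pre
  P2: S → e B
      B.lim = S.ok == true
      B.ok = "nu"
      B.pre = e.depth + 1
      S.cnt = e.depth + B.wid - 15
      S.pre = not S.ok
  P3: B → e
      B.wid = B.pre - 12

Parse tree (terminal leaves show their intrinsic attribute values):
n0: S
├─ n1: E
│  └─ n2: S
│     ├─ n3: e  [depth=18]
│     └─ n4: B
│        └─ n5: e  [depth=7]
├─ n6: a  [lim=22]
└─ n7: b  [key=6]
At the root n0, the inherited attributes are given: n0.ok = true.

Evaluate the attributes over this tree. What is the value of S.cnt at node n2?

1. n0.ok = true  [given at root]
2. n1.cnt = true  [S.ok == true]
3. n2.ok = true  [E.cnt == true]
4. n3.depth = 18  [terminal]
5. n4.lim = true  [S.ok == true]
6. n4.ok = "nu"  ["nu"]
7. n4.pre = 19  [e.depth + 1]
8. n5.depth = 7  [terminal]
9. n4.wid = 7  [B.pre - 12]
10. n2.cnt = 10  [e.depth + B.wid - 15]
11. n2.pre = false  [not S.ok]
12. n1.ok = false  [E.cnt and S.pre]
13. n6.lim = 22  [terminal]
14. n7.key = 6  [terminal]
15. n0.cnt = 13  [a.lim - 9]
16. n0.pre = true  [b.key == 6]

10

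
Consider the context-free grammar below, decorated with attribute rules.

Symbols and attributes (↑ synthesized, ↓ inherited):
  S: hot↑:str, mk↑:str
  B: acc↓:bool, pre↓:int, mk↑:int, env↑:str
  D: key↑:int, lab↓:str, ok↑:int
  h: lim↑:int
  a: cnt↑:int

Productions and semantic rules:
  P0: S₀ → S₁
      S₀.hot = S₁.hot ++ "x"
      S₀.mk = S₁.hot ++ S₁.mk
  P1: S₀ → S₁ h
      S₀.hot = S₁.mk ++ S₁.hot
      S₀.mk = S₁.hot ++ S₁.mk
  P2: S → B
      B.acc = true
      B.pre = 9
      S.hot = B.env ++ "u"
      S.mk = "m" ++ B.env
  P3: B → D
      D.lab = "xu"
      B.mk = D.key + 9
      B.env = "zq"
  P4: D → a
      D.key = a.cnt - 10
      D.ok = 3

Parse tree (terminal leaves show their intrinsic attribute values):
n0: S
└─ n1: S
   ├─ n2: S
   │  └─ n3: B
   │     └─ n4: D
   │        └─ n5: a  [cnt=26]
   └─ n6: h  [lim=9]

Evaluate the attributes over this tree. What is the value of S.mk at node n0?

1. n3.acc = true  [true]
2. n3.pre = 9  [9]
3. n4.lab = "xu"  ["xu"]
4. n5.cnt = 26  [terminal]
5. n4.key = 16  [a.cnt - 10]
6. n4.ok = 3  [3]
7. n3.mk = 25  [D.key + 9]
8. n3.env = "zq"  ["zq"]
9. n2.hot = "zqu"  [B.env ++ "u"]
10. n2.mk = "mzq"  ["m" ++ B.env]
11. n6.lim = 9  [terminal]
12. n1.hot = "mzqzqu"  [S₁.mk ++ S₁.hot]
13. n1.mk = "zqumzq"  [S₁.hot ++ S₁.mk]
14. n0.hot = "mzqzqux"  [S₁.hot ++ "x"]
15. n0.mk = "mzqzquzqumzq"  [S₁.hot ++ S₁.mk]

"mzqzquzqumzq"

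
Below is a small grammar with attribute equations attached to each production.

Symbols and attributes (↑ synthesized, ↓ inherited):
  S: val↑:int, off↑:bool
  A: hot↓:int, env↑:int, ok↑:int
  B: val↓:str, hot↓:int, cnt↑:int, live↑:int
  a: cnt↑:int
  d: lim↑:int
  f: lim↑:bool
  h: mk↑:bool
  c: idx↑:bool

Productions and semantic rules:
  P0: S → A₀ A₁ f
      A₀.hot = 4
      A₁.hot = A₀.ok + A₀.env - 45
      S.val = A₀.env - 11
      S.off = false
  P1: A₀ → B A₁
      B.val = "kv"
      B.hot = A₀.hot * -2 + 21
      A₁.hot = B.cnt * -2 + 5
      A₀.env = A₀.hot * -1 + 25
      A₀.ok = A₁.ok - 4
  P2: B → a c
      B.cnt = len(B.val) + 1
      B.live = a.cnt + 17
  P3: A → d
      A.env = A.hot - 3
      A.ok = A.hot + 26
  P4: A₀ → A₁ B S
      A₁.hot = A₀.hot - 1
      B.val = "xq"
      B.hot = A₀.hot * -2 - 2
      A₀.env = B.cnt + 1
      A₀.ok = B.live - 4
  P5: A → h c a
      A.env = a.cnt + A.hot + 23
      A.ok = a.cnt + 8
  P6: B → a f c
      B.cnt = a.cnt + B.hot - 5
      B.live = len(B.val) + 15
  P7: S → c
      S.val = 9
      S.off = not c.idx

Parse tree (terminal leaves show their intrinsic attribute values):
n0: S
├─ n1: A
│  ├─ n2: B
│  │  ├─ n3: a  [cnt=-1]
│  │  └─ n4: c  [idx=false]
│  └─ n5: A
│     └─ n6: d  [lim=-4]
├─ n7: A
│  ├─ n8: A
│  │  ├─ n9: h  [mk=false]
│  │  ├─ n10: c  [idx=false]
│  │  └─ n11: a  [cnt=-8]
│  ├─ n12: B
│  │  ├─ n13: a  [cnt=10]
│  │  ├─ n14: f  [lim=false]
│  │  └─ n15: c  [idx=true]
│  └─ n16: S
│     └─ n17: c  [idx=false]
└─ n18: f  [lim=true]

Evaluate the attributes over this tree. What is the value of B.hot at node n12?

4

1. n1.hot = 4  [4]
2. n2.val = "kv"  ["kv"]
3. n2.hot = 13  [A₀.hot * -2 + 21]
4. n3.cnt = -1  [terminal]
5. n4.idx = false  [terminal]
6. n2.cnt = 3  [len(B.val) + 1]
7. n2.live = 16  [a.cnt + 17]
8. n5.hot = -1  [B.cnt * -2 + 5]
9. n6.lim = -4  [terminal]
10. n5.env = -4  [A.hot - 3]
11. n5.ok = 25  [A.hot + 26]
12. n1.env = 21  [A₀.hot * -1 + 25]
13. n1.ok = 21  [A₁.ok - 4]
14. n7.hot = -3  [A₀.ok + A₀.env - 45]
15. n8.hot = -4  [A₀.hot - 1]
16. n9.mk = false  [terminal]
17. n10.idx = false  [terminal]
18. n11.cnt = -8  [terminal]
19. n8.env = 11  [a.cnt + A.hot + 23]
20. n8.ok = 0  [a.cnt + 8]
21. n12.val = "xq"  ["xq"]
22. n12.hot = 4  [A₀.hot * -2 - 2]
23. n13.cnt = 10  [terminal]
24. n14.lim = false  [terminal]
25. n15.idx = true  [terminal]
26. n12.cnt = 9  [a.cnt + B.hot - 5]
27. n12.live = 17  [len(B.val) + 15]
28. n17.idx = false  [terminal]
29. n16.val = 9  [9]
30. n16.off = true  [not c.idx]
31. n7.env = 10  [B.cnt + 1]
32. n7.ok = 13  [B.live - 4]
33. n18.lim = true  [terminal]
34. n0.val = 10  [A₀.env - 11]
35. n0.off = false  [false]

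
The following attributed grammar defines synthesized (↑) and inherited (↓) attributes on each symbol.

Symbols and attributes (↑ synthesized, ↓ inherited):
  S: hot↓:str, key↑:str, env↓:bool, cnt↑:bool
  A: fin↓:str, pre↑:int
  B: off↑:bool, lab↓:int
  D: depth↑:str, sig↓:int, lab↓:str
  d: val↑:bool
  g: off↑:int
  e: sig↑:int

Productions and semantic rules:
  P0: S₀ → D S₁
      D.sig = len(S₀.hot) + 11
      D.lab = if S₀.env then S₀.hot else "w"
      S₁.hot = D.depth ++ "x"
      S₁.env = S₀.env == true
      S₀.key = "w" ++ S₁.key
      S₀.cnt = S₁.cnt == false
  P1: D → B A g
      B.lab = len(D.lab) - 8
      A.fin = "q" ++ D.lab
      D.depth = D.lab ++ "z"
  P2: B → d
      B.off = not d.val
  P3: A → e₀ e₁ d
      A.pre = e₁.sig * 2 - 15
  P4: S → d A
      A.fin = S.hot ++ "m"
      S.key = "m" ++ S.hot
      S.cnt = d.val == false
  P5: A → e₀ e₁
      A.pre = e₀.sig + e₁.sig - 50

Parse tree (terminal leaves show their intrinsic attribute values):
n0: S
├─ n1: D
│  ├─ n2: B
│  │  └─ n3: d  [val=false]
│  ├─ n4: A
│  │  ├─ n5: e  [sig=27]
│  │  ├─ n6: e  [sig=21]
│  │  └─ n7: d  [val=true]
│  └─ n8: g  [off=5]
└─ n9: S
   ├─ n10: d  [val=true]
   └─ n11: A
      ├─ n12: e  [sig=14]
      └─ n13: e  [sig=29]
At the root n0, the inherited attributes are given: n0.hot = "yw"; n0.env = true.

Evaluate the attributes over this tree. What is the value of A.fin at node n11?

"ywzxm"

1. n0.hot = "yw"  [given at root]
2. n0.env = true  [given at root]
3. n1.sig = 13  [len(S₀.hot) + 11]
4. n1.lab = "yw"  [if S₀.env then S₀.hot else "w"]
5. n2.lab = -6  [len(D.lab) - 8]
6. n3.val = false  [terminal]
7. n2.off = true  [not d.val]
8. n4.fin = "qyw"  ["q" ++ D.lab]
9. n5.sig = 27  [terminal]
10. n6.sig = 21  [terminal]
11. n7.val = true  [terminal]
12. n4.pre = 27  [e₁.sig * 2 - 15]
13. n8.off = 5  [terminal]
14. n1.depth = "ywz"  [D.lab ++ "z"]
15. n9.hot = "ywzx"  [D.depth ++ "x"]
16. n9.env = true  [S₀.env == true]
17. n10.val = true  [terminal]
18. n11.fin = "ywzxm"  [S.hot ++ "m"]
19. n12.sig = 14  [terminal]
20. n13.sig = 29  [terminal]
21. n11.pre = -7  [e₀.sig + e₁.sig - 50]
22. n9.key = "mywzx"  ["m" ++ S.hot]
23. n9.cnt = false  [d.val == false]
24. n0.key = "wmywzx"  ["w" ++ S₁.key]
25. n0.cnt = true  [S₁.cnt == false]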